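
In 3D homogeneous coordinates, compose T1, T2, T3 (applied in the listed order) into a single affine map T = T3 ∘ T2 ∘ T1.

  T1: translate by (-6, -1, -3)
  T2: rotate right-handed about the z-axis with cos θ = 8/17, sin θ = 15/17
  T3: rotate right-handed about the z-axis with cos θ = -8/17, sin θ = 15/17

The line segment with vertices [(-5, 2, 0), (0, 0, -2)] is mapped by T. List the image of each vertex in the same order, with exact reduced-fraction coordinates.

T1 translate by (-6, -1, -3): (-5, 2, 0) → (-11, 1, -3); (0, 0, -2) → (-6, -1, -5)
T2 rotate right-handed about the z-axis with cos θ = 8/17, sin θ = 15/17: (-11, 1, -3) → (-103/17, -157/17, -3); (-6, -1, -5) → (-33/17, -98/17, -5)
T3 rotate right-handed about the z-axis with cos θ = -8/17, sin θ = 15/17: (-103/17, -157/17, -3) → (11, -1, -3); (-33/17, -98/17, -5) → (6, 1, -5)

image vertices: (11, -1, -3), (6, 1, -5)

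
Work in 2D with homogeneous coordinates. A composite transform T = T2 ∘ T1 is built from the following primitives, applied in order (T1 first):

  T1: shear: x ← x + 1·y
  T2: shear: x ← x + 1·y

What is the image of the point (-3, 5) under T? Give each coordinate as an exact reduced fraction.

T1 shear: x ← x + 1·y: (-3, 5) → (2, 5)
T2 shear: x ← x + 1·y: (2, 5) → (7, 5)

T(p) = (7, 5)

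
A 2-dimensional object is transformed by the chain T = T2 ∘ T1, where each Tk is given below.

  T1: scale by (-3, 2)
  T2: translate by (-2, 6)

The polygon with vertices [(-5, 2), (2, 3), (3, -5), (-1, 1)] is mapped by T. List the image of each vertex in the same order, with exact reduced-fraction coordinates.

T1 scale by (-3, 2): (-5, 2) → (15, 4); (2, 3) → (-6, 6); (3, -5) → (-9, -10); (-1, 1) → (3, 2)
T2 translate by (-2, 6): (15, 4) → (13, 10); (-6, 6) → (-8, 12); (-9, -10) → (-11, -4); (3, 2) → (1, 8)

image vertices: (13, 10), (-8, 12), (-11, -4), (1, 8)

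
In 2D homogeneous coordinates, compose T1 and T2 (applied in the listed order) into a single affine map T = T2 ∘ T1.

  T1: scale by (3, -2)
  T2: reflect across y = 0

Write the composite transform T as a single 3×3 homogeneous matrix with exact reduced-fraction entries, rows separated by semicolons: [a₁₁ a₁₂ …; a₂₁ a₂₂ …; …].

T1 = [3 0 0; 0 -2 0; 0 0 1]
T2·T1 = [3 0 0; 0 2 0; 0 0 1]

T = [3 0 0; 0 2 0; 0 0 1]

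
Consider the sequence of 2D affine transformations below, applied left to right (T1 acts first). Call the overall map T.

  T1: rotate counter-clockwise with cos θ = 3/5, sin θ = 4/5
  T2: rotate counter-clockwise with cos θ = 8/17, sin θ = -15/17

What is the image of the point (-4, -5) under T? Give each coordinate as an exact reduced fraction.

T(p) = (-401/85, -368/85)

T1 rotate counter-clockwise with cos θ = 3/5, sin θ = 4/5: (-4, -5) → (8/5, -31/5)
T2 rotate counter-clockwise with cos θ = 8/17, sin θ = -15/17: (8/5, -31/5) → (-401/85, -368/85)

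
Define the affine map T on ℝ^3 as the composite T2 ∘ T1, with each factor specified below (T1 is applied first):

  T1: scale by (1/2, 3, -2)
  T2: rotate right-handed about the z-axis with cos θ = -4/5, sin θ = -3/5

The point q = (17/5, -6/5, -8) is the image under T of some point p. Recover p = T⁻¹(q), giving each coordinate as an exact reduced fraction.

T1 = [1/2 0 0 0; 0 3 0 0; 0 0 -2 0; 0 0 0 1]
T2·T1 = [-2/5 9/5 0 0; -3/10 -12/5 0 0; 0 0 -2 0; 0 0 0 1]
det M = -3; M⁻¹ = [-8/5 -6/5 0 0; 1/5 -4/15 0 0; 0 0 -1/2 0; 0 0 0 1]
M⁻¹ · (17/5, -6/5, -8)ᵀ = (-4, 1, 4)ᵀ

p = (-4, 1, 4)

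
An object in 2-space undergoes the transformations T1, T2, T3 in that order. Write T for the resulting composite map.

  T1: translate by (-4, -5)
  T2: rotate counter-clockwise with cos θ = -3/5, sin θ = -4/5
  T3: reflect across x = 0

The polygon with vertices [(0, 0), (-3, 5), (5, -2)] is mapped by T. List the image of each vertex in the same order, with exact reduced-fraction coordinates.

image vertices: (8/5, 31/5), (-21/5, 28/5), (31/5, 17/5)

T1 translate by (-4, -5): (0, 0) → (-4, -5); (-3, 5) → (-7, 0); (5, -2) → (1, -7)
T2 rotate counter-clockwise with cos θ = -3/5, sin θ = -4/5: (-4, -5) → (-8/5, 31/5); (-7, 0) → (21/5, 28/5); (1, -7) → (-31/5, 17/5)
T3 reflect across x = 0: (-8/5, 31/5) → (8/5, 31/5); (21/5, 28/5) → (-21/5, 28/5); (-31/5, 17/5) → (31/5, 17/5)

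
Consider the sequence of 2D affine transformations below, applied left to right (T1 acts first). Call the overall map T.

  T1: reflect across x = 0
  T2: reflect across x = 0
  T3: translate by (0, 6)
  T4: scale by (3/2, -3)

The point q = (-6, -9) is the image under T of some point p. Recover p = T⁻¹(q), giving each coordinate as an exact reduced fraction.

p = (-4, -3)

T1 = [-1 0 0; 0 1 0; 0 0 1]
T2·T1 = [1 0 0; 0 1 0; 0 0 1]
T3·…·T1 = [1 0 0; 0 1 6; 0 0 1]
T4·…·T1 = [3/2 0 0; 0 -3 -18; 0 0 1]
det M = -9/2; M⁻¹ = [2/3 0 0; 0 -1/3 -6; 0 0 1]
M⁻¹ · (-6, -9)ᵀ = (-4, -3)ᵀ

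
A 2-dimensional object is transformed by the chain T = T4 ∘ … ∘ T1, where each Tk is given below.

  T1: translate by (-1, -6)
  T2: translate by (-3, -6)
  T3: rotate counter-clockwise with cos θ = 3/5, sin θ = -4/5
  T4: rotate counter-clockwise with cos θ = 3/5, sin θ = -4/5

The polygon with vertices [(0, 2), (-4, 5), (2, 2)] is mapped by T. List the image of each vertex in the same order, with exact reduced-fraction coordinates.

T1 translate by (-1, -6): (0, 2) → (-1, -4); (-4, 5) → (-5, -1); (2, 2) → (1, -4)
T2 translate by (-3, -6): (-1, -4) → (-4, -10); (-5, -1) → (-8, -7); (1, -4) → (-2, -10)
T3 rotate counter-clockwise with cos θ = 3/5, sin θ = -4/5: (-4, -10) → (-52/5, -14/5); (-8, -7) → (-52/5, 11/5); (-2, -10) → (-46/5, -22/5)
T4 rotate counter-clockwise with cos θ = 3/5, sin θ = -4/5: (-52/5, -14/5) → (-212/25, 166/25); (-52/5, 11/5) → (-112/25, 241/25); (-46/5, -22/5) → (-226/25, 118/25)

image vertices: (-212/25, 166/25), (-112/25, 241/25), (-226/25, 118/25)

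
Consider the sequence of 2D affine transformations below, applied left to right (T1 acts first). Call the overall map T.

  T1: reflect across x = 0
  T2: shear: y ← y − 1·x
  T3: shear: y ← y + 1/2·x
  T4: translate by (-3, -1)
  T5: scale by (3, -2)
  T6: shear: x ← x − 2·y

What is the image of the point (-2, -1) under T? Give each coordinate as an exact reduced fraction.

T(p) = (-15, 6)

T1 reflect across x = 0: (-2, -1) → (2, -1)
T2 shear: y ← y − 1·x: (2, -1) → (2, -3)
T3 shear: y ← y + 1/2·x: (2, -3) → (2, -2)
T4 translate by (-3, -1): (2, -2) → (-1, -3)
T5 scale by (3, -2): (-1, -3) → (-3, 6)
T6 shear: x ← x − 2·y: (-3, 6) → (-15, 6)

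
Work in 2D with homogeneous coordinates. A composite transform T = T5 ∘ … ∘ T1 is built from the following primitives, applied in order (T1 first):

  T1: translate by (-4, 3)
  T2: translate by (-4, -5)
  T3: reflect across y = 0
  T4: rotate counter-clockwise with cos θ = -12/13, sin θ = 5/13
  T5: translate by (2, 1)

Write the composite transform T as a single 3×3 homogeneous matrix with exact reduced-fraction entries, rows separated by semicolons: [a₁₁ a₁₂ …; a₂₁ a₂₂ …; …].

T1 = [1 0 -4; 0 1 3; 0 0 1]
T2·T1 = [1 0 -8; 0 1 -2; 0 0 1]
T3·…·T1 = [1 0 -8; 0 -1 2; 0 0 1]
T4·…·T1 = [-12/13 5/13 86/13; 5/13 12/13 -64/13; 0 0 1]
T5·…·T1 = [-12/13 5/13 112/13; 5/13 12/13 -51/13; 0 0 1]

T = [-12/13 5/13 112/13; 5/13 12/13 -51/13; 0 0 1]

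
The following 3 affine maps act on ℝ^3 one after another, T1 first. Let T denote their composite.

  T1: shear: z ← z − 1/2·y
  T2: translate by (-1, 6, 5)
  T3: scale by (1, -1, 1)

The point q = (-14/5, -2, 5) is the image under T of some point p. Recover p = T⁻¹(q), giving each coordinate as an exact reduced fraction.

T1 = [1 0 0 0; 0 1 0 0; 0 -1/2 1 0; 0 0 0 1]
T2·T1 = [1 0 0 -1; 0 1 0 6; 0 -1/2 1 5; 0 0 0 1]
T3·…·T1 = [1 0 0 -1; 0 -1 0 -6; 0 -1/2 1 5; 0 0 0 1]
det M = -1; M⁻¹ = [1 0 0 1; 0 -1 0 -6; 0 -1/2 1 -8; 0 0 0 1]
M⁻¹ · (-14/5, -2, 5)ᵀ = (-9/5, -4, -2)ᵀ

p = (-9/5, -4, -2)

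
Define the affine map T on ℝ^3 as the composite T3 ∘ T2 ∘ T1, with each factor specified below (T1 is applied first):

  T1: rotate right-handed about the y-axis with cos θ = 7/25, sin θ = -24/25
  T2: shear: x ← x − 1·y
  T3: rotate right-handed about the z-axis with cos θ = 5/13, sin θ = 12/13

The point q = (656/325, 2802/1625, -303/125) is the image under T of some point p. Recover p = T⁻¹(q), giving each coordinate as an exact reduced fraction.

p = (-2, -6/5, -9/5)

T1 = [7/25 0 -24/25 0; 0 1 0 0; 24/25 0 7/25 0; 0 0 0 1]
T2·T1 = [7/25 -1 -24/25 0; 0 1 0 0; 24/25 0 7/25 0; 0 0 0 1]
T3·…·T1 = [7/65 -17/13 -24/65 0; 84/325 -7/13 -288/325 0; 24/25 0 7/25 0; 0 0 0 1]
det M = 1; M⁻¹ = [-49/325 119/325 24/25 0; -12/13 5/13 0 0; 168/325 -408/325 7/25 0; 0 0 0 1]
M⁻¹ · (656/325, 2802/1625, -303/125)ᵀ = (-2, -6/5, -9/5)ᵀ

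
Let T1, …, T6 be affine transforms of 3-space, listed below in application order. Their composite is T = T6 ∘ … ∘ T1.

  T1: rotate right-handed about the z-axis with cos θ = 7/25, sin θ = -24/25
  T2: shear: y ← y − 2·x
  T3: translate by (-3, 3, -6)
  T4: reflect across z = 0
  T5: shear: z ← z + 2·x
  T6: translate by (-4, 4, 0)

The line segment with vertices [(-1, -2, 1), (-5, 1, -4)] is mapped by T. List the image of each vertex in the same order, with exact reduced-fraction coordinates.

T1 rotate right-handed about the z-axis with cos θ = 7/25, sin θ = -24/25: (-1, -2, 1) → (-11/5, 2/5, 1); (-5, 1, -4) → (-11/25, 127/25, -4)
T2 shear: y ← y − 2·x: (-11/5, 2/5, 1) → (-11/5, 24/5, 1); (-11/25, 127/25, -4) → (-11/25, 149/25, -4)
T3 translate by (-3, 3, -6): (-11/5, 24/5, 1) → (-26/5, 39/5, -5); (-11/25, 149/25, -4) → (-86/25, 224/25, -10)
T4 reflect across z = 0: (-26/5, 39/5, -5) → (-26/5, 39/5, 5); (-86/25, 224/25, -10) → (-86/25, 224/25, 10)
T5 shear: z ← z + 2·x: (-26/5, 39/5, 5) → (-26/5, 39/5, -27/5); (-86/25, 224/25, 10) → (-86/25, 224/25, 78/25)
T6 translate by (-4, 4, 0): (-26/5, 39/5, -27/5) → (-46/5, 59/5, -27/5); (-86/25, 224/25, 78/25) → (-186/25, 324/25, 78/25)

image vertices: (-46/5, 59/5, -27/5), (-186/25, 324/25, 78/25)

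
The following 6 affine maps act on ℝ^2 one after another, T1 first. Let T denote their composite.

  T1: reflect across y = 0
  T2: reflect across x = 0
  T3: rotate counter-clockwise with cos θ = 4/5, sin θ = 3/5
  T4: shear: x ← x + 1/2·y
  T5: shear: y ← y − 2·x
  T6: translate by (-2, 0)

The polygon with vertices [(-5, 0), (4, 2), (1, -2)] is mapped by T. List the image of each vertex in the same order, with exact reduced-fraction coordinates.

image vertices: (7/2, -8), (-6, 4), (-7/2, 4)

T1 reflect across y = 0: (-5, 0) → (-5, 0); (4, 2) → (4, -2); (1, -2) → (1, 2)
T2 reflect across x = 0: (-5, 0) → (5, 0); (4, -2) → (-4, -2); (1, 2) → (-1, 2)
T3 rotate counter-clockwise with cos θ = 4/5, sin θ = 3/5: (5, 0) → (4, 3); (-4, -2) → (-2, -4); (-1, 2) → (-2, 1)
T4 shear: x ← x + 1/2·y: (4, 3) → (11/2, 3); (-2, -4) → (-4, -4); (-2, 1) → (-3/2, 1)
T5 shear: y ← y − 2·x: (11/2, 3) → (11/2, -8); (-4, -4) → (-4, 4); (-3/2, 1) → (-3/2, 4)
T6 translate by (-2, 0): (11/2, -8) → (7/2, -8); (-4, 4) → (-6, 4); (-3/2, 4) → (-7/2, 4)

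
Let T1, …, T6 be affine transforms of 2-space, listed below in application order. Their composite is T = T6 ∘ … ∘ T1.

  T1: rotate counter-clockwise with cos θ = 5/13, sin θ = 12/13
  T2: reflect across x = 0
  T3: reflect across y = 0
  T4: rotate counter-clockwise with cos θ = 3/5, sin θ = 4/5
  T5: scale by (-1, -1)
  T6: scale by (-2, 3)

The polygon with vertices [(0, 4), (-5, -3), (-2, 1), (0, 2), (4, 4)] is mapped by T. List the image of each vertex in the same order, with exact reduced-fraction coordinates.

image vertices: (448/65, -396/65), (-666/65, -543/65), (-4/13, -87/13), (224/65, -198/65), (712/65, 276/65)

T1 rotate counter-clockwise with cos θ = 5/13, sin θ = 12/13: (0, 4) → (-48/13, 20/13); (-5, -3) → (11/13, -75/13); (-2, 1) → (-22/13, -19/13); (0, 2) → (-24/13, 10/13); (4, 4) → (-28/13, 68/13)
T2 reflect across x = 0: (-48/13, 20/13) → (48/13, 20/13); (11/13, -75/13) → (-11/13, -75/13); (-22/13, -19/13) → (22/13, -19/13); (-24/13, 10/13) → (24/13, 10/13); (-28/13, 68/13) → (28/13, 68/13)
T3 reflect across y = 0: (48/13, 20/13) → (48/13, -20/13); (-11/13, -75/13) → (-11/13, 75/13); (22/13, -19/13) → (22/13, 19/13); (24/13, 10/13) → (24/13, -10/13); (28/13, 68/13) → (28/13, -68/13)
T4 rotate counter-clockwise with cos θ = 3/5, sin θ = 4/5: (48/13, -20/13) → (224/65, 132/65); (-11/13, 75/13) → (-333/65, 181/65); (22/13, 19/13) → (-2/13, 29/13); (24/13, -10/13) → (112/65, 66/65); (28/13, -68/13) → (356/65, -92/65)
T5 scale by (-1, -1): (224/65, 132/65) → (-224/65, -132/65); (-333/65, 181/65) → (333/65, -181/65); (-2/13, 29/13) → (2/13, -29/13); (112/65, 66/65) → (-112/65, -66/65); (356/65, -92/65) → (-356/65, 92/65)
T6 scale by (-2, 3): (-224/65, -132/65) → (448/65, -396/65); (333/65, -181/65) → (-666/65, -543/65); (2/13, -29/13) → (-4/13, -87/13); (-112/65, -66/65) → (224/65, -198/65); (-356/65, 92/65) → (712/65, 276/65)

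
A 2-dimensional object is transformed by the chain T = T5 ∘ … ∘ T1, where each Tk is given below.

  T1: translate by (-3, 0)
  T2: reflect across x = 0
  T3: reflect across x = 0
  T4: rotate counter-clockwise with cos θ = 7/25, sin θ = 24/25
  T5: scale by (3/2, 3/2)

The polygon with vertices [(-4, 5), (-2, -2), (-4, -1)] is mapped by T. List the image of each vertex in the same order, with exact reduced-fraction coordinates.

T1 translate by (-3, 0): (-4, 5) → (-7, 5); (-2, -2) → (-5, -2); (-4, -1) → (-7, -1)
T2 reflect across x = 0: (-7, 5) → (7, 5); (-5, -2) → (5, -2); (-7, -1) → (7, -1)
T3 reflect across x = 0: (7, 5) → (-7, 5); (5, -2) → (-5, -2); (7, -1) → (-7, -1)
T4 rotate counter-clockwise with cos θ = 7/25, sin θ = 24/25: (-7, 5) → (-169/25, -133/25); (-5, -2) → (13/25, -134/25); (-7, -1) → (-1, -7)
T5 scale by (3/2, 3/2): (-169/25, -133/25) → (-507/50, -399/50); (13/25, -134/25) → (39/50, -201/25); (-1, -7) → (-3/2, -21/2)

image vertices: (-507/50, -399/50), (39/50, -201/25), (-3/2, -21/2)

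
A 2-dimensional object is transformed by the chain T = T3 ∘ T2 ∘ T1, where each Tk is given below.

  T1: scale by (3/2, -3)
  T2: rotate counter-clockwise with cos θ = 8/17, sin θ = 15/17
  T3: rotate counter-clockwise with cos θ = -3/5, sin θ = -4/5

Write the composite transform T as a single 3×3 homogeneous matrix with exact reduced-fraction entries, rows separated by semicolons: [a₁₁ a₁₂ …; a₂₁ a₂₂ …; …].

T1 = [3/2 0 0; 0 -3 0; 0 0 1]
T2·T1 = [12/17 45/17 0; 45/34 -24/17 0; 0 0 1]
T3·…·T1 = [54/85 -231/85 0; -231/170 -108/85 0; 0 0 1]

T = [54/85 -231/85 0; -231/170 -108/85 0; 0 0 1]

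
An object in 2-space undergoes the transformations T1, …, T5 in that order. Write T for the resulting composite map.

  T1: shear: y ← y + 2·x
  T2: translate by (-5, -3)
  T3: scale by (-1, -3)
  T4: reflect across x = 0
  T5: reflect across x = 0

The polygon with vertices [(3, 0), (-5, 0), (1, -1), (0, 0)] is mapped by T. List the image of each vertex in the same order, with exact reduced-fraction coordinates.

image vertices: (2, -9), (10, 39), (4, 6), (5, 9)

T1 shear: y ← y + 2·x: (3, 0) → (3, 6); (-5, 0) → (-5, -10); (1, -1) → (1, 1); (0, 0) → (0, 0)
T2 translate by (-5, -3): (3, 6) → (-2, 3); (-5, -10) → (-10, -13); (1, 1) → (-4, -2); (0, 0) → (-5, -3)
T3 scale by (-1, -3): (-2, 3) → (2, -9); (-10, -13) → (10, 39); (-4, -2) → (4, 6); (-5, -3) → (5, 9)
T4 reflect across x = 0: (2, -9) → (-2, -9); (10, 39) → (-10, 39); (4, 6) → (-4, 6); (5, 9) → (-5, 9)
T5 reflect across x = 0: (-2, -9) → (2, -9); (-10, 39) → (10, 39); (-4, 6) → (4, 6); (-5, 9) → (5, 9)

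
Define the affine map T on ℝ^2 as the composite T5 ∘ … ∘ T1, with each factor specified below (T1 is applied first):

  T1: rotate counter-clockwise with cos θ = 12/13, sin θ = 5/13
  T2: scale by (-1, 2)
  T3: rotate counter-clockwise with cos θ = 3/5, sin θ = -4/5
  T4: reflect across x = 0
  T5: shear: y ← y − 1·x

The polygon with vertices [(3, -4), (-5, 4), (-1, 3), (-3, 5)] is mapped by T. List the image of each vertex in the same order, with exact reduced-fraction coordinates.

image vertices: (432/65, -406/65), (-424/65, 242/65), (-329/65, 407/65), (-543/65, 569/65)

T1 rotate counter-clockwise with cos θ = 12/13, sin θ = 5/13: (3, -4) → (56/13, -33/13); (-5, 4) → (-80/13, 23/13); (-1, 3) → (-27/13, 31/13); (-3, 5) → (-61/13, 45/13)
T2 scale by (-1, 2): (56/13, -33/13) → (-56/13, -66/13); (-80/13, 23/13) → (80/13, 46/13); (-27/13, 31/13) → (27/13, 62/13); (-61/13, 45/13) → (61/13, 90/13)
T3 rotate counter-clockwise with cos θ = 3/5, sin θ = -4/5: (-56/13, -66/13) → (-432/65, 2/5); (80/13, 46/13) → (424/65, -14/5); (27/13, 62/13) → (329/65, 6/5); (61/13, 90/13) → (543/65, 2/5)
T4 reflect across x = 0: (-432/65, 2/5) → (432/65, 2/5); (424/65, -14/5) → (-424/65, -14/5); (329/65, 6/5) → (-329/65, 6/5); (543/65, 2/5) → (-543/65, 2/5)
T5 shear: y ← y − 1·x: (432/65, 2/5) → (432/65, -406/65); (-424/65, -14/5) → (-424/65, 242/65); (-329/65, 6/5) → (-329/65, 407/65); (-543/65, 2/5) → (-543/65, 569/65)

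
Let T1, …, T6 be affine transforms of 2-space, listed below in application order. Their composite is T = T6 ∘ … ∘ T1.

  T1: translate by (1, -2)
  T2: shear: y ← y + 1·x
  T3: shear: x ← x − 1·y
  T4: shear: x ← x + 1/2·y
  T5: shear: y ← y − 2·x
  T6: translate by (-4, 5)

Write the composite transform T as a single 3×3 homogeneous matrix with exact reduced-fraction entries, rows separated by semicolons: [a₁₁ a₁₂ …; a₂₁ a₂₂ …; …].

T = [1/2 -1/2 -5/2; 0 2 1; 0 0 1]

T1 = [1 0 1; 0 1 -2; 0 0 1]
T2·T1 = [1 0 1; 1 1 -1; 0 0 1]
T3·…·T1 = [0 -1 2; 1 1 -1; 0 0 1]
T4·…·T1 = [1/2 -1/2 3/2; 1 1 -1; 0 0 1]
T5·…·T1 = [1/2 -1/2 3/2; 0 2 -4; 0 0 1]
T6·…·T1 = [1/2 -1/2 -5/2; 0 2 1; 0 0 1]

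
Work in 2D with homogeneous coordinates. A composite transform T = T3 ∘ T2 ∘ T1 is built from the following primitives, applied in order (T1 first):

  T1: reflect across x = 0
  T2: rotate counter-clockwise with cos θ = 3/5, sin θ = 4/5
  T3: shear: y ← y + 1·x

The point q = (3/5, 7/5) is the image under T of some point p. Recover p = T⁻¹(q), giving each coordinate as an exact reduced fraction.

T1 = [-1 0 0; 0 1 0; 0 0 1]
T2·T1 = [-3/5 -4/5 0; -4/5 3/5 0; 0 0 1]
T3·…·T1 = [-3/5 -4/5 0; -7/5 -1/5 0; 0 0 1]
det M = -1; M⁻¹ = [1/5 -4/5 0; -7/5 3/5 0; 0 0 1]
M⁻¹ · (3/5, 7/5)ᵀ = (-1, 0)ᵀ

p = (-1, 0)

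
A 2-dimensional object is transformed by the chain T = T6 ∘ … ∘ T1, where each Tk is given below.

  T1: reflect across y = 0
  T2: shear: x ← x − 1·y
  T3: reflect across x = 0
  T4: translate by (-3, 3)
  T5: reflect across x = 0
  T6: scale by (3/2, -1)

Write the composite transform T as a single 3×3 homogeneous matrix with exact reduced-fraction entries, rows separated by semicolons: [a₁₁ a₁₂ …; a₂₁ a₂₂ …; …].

T = [3/2 3/2 9/2; 0 1 -3; 0 0 1]

T1 = [1 0 0; 0 -1 0; 0 0 1]
T2·T1 = [1 1 0; 0 -1 0; 0 0 1]
T3·…·T1 = [-1 -1 0; 0 -1 0; 0 0 1]
T4·…·T1 = [-1 -1 -3; 0 -1 3; 0 0 1]
T5·…·T1 = [1 1 3; 0 -1 3; 0 0 1]
T6·…·T1 = [3/2 3/2 9/2; 0 1 -3; 0 0 1]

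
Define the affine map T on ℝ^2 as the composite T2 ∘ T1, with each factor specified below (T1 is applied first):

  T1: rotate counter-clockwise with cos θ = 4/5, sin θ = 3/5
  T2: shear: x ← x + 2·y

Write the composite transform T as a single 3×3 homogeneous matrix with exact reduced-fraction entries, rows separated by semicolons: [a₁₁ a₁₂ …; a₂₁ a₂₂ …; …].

T1 = [4/5 -3/5 0; 3/5 4/5 0; 0 0 1]
T2·T1 = [2 1 0; 3/5 4/5 0; 0 0 1]

T = [2 1 0; 3/5 4/5 0; 0 0 1]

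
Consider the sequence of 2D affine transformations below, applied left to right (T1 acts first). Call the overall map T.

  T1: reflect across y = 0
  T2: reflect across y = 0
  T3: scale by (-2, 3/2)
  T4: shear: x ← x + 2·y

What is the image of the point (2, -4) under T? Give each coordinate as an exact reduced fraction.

T(p) = (-16, -6)

T1 reflect across y = 0: (2, -4) → (2, 4)
T2 reflect across y = 0: (2, 4) → (2, -4)
T3 scale by (-2, 3/2): (2, -4) → (-4, -6)
T4 shear: x ← x + 2·y: (-4, -6) → (-16, -6)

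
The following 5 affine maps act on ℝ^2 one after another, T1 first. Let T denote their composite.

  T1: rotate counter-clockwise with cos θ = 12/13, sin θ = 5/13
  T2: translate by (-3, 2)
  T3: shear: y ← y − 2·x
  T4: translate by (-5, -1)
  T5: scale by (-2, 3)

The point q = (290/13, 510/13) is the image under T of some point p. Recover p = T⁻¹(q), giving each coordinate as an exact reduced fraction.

T1 = [12/13 -5/13 0; 5/13 12/13 0; 0 0 1]
T2·T1 = [12/13 -5/13 -3; 5/13 12/13 2; 0 0 1]
T3·…·T1 = [12/13 -5/13 -3; -19/13 22/13 8; 0 0 1]
T4·…·T1 = [12/13 -5/13 -8; -19/13 22/13 7; 0 0 1]
T5·…·T1 = [-24/13 10/13 16; -57/13 66/13 21; 0 0 1]
det M = -6; M⁻¹ = [-11/13 5/39 141/13; -19/26 4/13 68/13; 0 0 1]
M⁻¹ · (290/13, 510/13)ᵀ = (-3, 1)ᵀ

p = (-3, 1)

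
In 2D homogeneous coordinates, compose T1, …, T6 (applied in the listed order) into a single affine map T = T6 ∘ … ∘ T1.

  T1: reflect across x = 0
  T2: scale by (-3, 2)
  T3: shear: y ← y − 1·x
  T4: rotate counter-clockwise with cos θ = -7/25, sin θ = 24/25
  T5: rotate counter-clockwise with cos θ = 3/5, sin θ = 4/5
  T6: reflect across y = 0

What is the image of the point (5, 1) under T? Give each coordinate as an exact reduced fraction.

T1 reflect across x = 0: (5, 1) → (-5, 1)
T2 scale by (-3, 2): (-5, 1) → (15, 2)
T3 shear: y ← y − 1·x: (15, 2) → (15, -13)
T4 rotate counter-clockwise with cos θ = -7/25, sin θ = 24/25: (15, -13) → (207/25, 451/25)
T5 rotate counter-clockwise with cos θ = 3/5, sin θ = 4/5: (207/25, 451/25) → (-1183/125, 2181/125)
T6 reflect across y = 0: (-1183/125, 2181/125) → (-1183/125, -2181/125)

T(p) = (-1183/125, -2181/125)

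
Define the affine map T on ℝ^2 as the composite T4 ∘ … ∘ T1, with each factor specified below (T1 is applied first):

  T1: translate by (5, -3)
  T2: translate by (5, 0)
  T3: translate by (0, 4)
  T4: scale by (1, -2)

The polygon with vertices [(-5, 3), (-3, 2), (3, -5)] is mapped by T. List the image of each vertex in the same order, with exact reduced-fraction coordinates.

image vertices: (5, -8), (7, -6), (13, 8)

T1 translate by (5, -3): (-5, 3) → (0, 0); (-3, 2) → (2, -1); (3, -5) → (8, -8)
T2 translate by (5, 0): (0, 0) → (5, 0); (2, -1) → (7, -1); (8, -8) → (13, -8)
T3 translate by (0, 4): (5, 0) → (5, 4); (7, -1) → (7, 3); (13, -8) → (13, -4)
T4 scale by (1, -2): (5, 4) → (5, -8); (7, 3) → (7, -6); (13, -4) → (13, 8)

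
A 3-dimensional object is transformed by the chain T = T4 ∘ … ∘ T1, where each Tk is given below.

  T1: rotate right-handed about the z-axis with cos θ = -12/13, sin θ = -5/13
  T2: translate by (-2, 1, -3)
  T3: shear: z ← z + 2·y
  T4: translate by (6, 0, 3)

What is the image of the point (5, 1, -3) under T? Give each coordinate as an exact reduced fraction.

T1 rotate right-handed about the z-axis with cos θ = -12/13, sin θ = -5/13: (5, 1, -3) → (-55/13, -37/13, -3)
T2 translate by (-2, 1, -3): (-55/13, -37/13, -3) → (-81/13, -24/13, -6)
T3 shear: z ← z + 2·y: (-81/13, -24/13, -6) → (-81/13, -24/13, -126/13)
T4 translate by (6, 0, 3): (-81/13, -24/13, -126/13) → (-3/13, -24/13, -87/13)

T(p) = (-3/13, -24/13, -87/13)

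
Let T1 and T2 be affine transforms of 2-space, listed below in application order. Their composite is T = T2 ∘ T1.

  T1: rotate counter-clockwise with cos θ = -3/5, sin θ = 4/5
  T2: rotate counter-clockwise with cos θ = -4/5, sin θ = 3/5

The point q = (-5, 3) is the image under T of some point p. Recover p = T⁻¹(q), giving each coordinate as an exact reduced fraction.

T1 = [-3/5 -4/5 0; 4/5 -3/5 0; 0 0 1]
T2·T1 = [0 1 0; -1 0 0; 0 0 1]
det M = 1; M⁻¹ = [0 -1 0; 1 0 0; 0 0 1]
M⁻¹ · (-5, 3)ᵀ = (-3, -5)ᵀ

p = (-3, -5)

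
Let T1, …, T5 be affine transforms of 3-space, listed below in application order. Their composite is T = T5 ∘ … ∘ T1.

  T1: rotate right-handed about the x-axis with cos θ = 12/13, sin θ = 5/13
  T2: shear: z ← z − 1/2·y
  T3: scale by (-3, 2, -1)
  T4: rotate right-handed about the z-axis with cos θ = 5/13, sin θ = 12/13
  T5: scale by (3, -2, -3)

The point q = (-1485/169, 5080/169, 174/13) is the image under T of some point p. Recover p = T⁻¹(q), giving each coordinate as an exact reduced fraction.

T1 = [1 0 0 0; 0 12/13 -5/13 0; 0 5/13 12/13 0; 0 0 0 1]
T2·T1 = [1 0 0 0; 0 12/13 -5/13 0; 0 -1/13 29/26 0; 0 0 0 1]
T3·…·T1 = [-3 0 0 0; 0 24/13 -10/13 0; 0 1/13 -29/26 0; 0 0 0 1]
T4·…·T1 = [-15/13 -288/169 120/169 0; -36/13 120/169 -50/169 0; 0 1/13 -29/26 0; 0 0 0 1]
T5·…·T1 = [-45/13 -864/169 360/169 0; 72/13 -240/169 100/169 0; 0 -3/13 87/26 0; 0 0 0 1]
det M = 108; M⁻¹ = [-5/117 2/13 0 0; -29/169 -145/1352 5/39 0; -2/169 -5/676 4/13 0; 0 0 0 1]
M⁻¹ · (-1485/169, 5080/169, 174/13)ᵀ = (5, 0, 4)ᵀ

p = (5, 0, 4)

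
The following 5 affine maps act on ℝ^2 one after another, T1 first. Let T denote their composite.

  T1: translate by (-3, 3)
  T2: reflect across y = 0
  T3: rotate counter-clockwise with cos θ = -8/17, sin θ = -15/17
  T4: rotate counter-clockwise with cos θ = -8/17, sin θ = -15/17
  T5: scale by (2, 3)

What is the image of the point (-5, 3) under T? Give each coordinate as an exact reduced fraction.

T1 translate by (-3, 3): (-5, 3) → (-8, 6)
T2 reflect across y = 0: (-8, 6) → (-8, -6)
T3 rotate counter-clockwise with cos θ = -8/17, sin θ = -15/17: (-8, -6) → (-26/17, 168/17)
T4 rotate counter-clockwise with cos θ = -8/17, sin θ = -15/17: (-26/17, 168/17) → (2728/289, -954/289)
T5 scale by (2, 3): (2728/289, -954/289) → (5456/289, -2862/289)

T(p) = (5456/289, -2862/289)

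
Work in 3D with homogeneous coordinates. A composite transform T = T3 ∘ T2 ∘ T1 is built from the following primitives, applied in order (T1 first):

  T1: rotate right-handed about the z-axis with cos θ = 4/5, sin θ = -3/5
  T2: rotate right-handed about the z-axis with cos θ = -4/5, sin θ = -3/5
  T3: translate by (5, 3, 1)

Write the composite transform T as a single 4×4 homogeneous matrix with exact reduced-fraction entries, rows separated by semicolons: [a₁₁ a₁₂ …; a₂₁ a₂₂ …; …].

T = [-1 0 0 5; 0 -1 0 3; 0 0 1 1; 0 0 0 1]

T1 = [4/5 3/5 0 0; -3/5 4/5 0 0; 0 0 1 0; 0 0 0 1]
T2·T1 = [-1 0 0 0; 0 -1 0 0; 0 0 1 0; 0 0 0 1]
T3·…·T1 = [-1 0 0 5; 0 -1 0 3; 0 0 1 1; 0 0 0 1]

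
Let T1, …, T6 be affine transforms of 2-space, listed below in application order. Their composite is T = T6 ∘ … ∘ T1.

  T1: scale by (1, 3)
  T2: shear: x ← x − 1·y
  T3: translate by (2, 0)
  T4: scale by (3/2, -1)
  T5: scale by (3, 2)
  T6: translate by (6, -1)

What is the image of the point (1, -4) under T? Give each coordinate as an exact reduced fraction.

T1 scale by (1, 3): (1, -4) → (1, -12)
T2 shear: x ← x − 1·y: (1, -12) → (13, -12)
T3 translate by (2, 0): (13, -12) → (15, -12)
T4 scale by (3/2, -1): (15, -12) → (45/2, 12)
T5 scale by (3, 2): (45/2, 12) → (135/2, 24)
T6 translate by (6, -1): (135/2, 24) → (147/2, 23)

T(p) = (147/2, 23)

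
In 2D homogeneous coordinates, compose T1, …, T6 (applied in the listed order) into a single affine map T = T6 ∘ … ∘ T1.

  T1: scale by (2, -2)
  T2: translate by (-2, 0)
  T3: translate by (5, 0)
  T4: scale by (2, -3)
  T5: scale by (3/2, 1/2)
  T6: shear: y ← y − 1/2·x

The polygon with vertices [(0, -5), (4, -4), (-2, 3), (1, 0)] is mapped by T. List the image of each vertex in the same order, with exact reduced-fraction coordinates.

image vertices: (9, -39/2), (33, -57/2), (-3, 21/2), (15, -15/2)

T1 scale by (2, -2): (0, -5) → (0, 10); (4, -4) → (8, 8); (-2, 3) → (-4, -6); (1, 0) → (2, 0)
T2 translate by (-2, 0): (0, 10) → (-2, 10); (8, 8) → (6, 8); (-4, -6) → (-6, -6); (2, 0) → (0, 0)
T3 translate by (5, 0): (-2, 10) → (3, 10); (6, 8) → (11, 8); (-6, -6) → (-1, -6); (0, 0) → (5, 0)
T4 scale by (2, -3): (3, 10) → (6, -30); (11, 8) → (22, -24); (-1, -6) → (-2, 18); (5, 0) → (10, 0)
T5 scale by (3/2, 1/2): (6, -30) → (9, -15); (22, -24) → (33, -12); (-2, 18) → (-3, 9); (10, 0) → (15, 0)
T6 shear: y ← y − 1/2·x: (9, -15) → (9, -39/2); (33, -12) → (33, -57/2); (-3, 9) → (-3, 21/2); (15, 0) → (15, -15/2)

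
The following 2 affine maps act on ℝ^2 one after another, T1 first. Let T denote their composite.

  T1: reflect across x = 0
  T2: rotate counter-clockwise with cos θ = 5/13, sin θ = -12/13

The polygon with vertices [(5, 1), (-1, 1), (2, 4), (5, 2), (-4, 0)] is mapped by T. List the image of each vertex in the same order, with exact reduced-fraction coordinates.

image vertices: (-1, 5), (17/13, -7/13), (38/13, 44/13), (-1/13, 70/13), (20/13, -48/13)

T1 reflect across x = 0: (5, 1) → (-5, 1); (-1, 1) → (1, 1); (2, 4) → (-2, 4); (5, 2) → (-5, 2); (-4, 0) → (4, 0)
T2 rotate counter-clockwise with cos θ = 5/13, sin θ = -12/13: (-5, 1) → (-1, 5); (1, 1) → (17/13, -7/13); (-2, 4) → (38/13, 44/13); (-5, 2) → (-1/13, 70/13); (4, 0) → (20/13, -48/13)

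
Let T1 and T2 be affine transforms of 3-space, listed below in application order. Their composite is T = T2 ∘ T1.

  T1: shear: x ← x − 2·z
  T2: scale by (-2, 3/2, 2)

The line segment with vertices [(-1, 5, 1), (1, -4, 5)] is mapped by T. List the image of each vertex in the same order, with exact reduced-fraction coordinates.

T1 shear: x ← x − 2·z: (-1, 5, 1) → (-3, 5, 1); (1, -4, 5) → (-9, -4, 5)
T2 scale by (-2, 3/2, 2): (-3, 5, 1) → (6, 15/2, 2); (-9, -4, 5) → (18, -6, 10)

image vertices: (6, 15/2, 2), (18, -6, 10)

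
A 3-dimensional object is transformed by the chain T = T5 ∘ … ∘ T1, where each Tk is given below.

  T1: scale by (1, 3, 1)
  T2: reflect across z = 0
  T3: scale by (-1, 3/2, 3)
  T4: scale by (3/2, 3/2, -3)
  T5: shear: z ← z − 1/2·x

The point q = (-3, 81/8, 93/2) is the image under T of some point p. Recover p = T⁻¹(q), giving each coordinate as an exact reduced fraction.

T1 = [1 0 0 0; 0 3 0 0; 0 0 1 0; 0 0 0 1]
T2·T1 = [1 0 0 0; 0 3 0 0; 0 0 -1 0; 0 0 0 1]
T3·…·T1 = [-1 0 0 0; 0 9/2 0 0; 0 0 -3 0; 0 0 0 1]
T4·…·T1 = [-3/2 0 0 0; 0 27/4 0 0; 0 0 9 0; 0 0 0 1]
T5·…·T1 = [-3/2 0 0 0; 0 27/4 0 0; 3/4 0 9 0; 0 0 0 1]
det M = -729/8; M⁻¹ = [-2/3 0 0 0; 0 4/27 0 0; 1/18 0 1/9 0; 0 0 0 1]
M⁻¹ · (-3, 81/8, 93/2)ᵀ = (2, 3/2, 5)ᵀ

p = (2, 3/2, 5)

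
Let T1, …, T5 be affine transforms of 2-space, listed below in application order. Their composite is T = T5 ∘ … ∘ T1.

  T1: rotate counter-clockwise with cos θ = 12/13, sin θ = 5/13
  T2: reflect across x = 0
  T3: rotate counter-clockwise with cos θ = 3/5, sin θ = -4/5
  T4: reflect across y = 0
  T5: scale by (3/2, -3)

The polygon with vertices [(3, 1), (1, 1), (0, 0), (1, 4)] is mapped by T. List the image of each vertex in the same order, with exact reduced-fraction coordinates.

T1 rotate counter-clockwise with cos θ = 12/13, sin θ = 5/13: (3, 1) → (31/13, 27/13); (1, 1) → (7/13, 17/13); (0, 0) → (0, 0); (1, 4) → (-8/13, 53/13)
T2 reflect across x = 0: (31/13, 27/13) → (-31/13, 27/13); (7/13, 17/13) → (-7/13, 17/13); (0, 0) → (0, 0); (-8/13, 53/13) → (8/13, 53/13)
T3 rotate counter-clockwise with cos θ = 3/5, sin θ = -4/5: (-31/13, 27/13) → (3/13, 41/13); (-7/13, 17/13) → (47/65, 79/65); (0, 0) → (0, 0); (8/13, 53/13) → (236/65, 127/65)
T4 reflect across y = 0: (3/13, 41/13) → (3/13, -41/13); (47/65, 79/65) → (47/65, -79/65); (0, 0) → (0, 0); (236/65, 127/65) → (236/65, -127/65)
T5 scale by (3/2, -3): (3/13, -41/13) → (9/26, 123/13); (47/65, -79/65) → (141/130, 237/65); (0, 0) → (0, 0); (236/65, -127/65) → (354/65, 381/65)

image vertices: (9/26, 123/13), (141/130, 237/65), (0, 0), (354/65, 381/65)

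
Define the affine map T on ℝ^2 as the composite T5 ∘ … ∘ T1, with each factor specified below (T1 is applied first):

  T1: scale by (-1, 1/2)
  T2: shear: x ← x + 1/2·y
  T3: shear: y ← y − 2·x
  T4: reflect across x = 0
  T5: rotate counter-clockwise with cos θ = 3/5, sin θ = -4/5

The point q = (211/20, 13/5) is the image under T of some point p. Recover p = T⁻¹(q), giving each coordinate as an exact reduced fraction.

T1 = [-1 0 0; 0 1/2 0; 0 0 1]
T2·T1 = [-1 1/4 0; 0 1/2 0; 0 0 1]
T3·…·T1 = [-1 1/4 0; 2 0 0; 0 0 1]
T4·…·T1 = [1 -1/4 0; 2 0 0; 0 0 1]
T5·…·T1 = [11/5 -3/20 0; 2/5 1/5 0; 0 0 1]
det M = 1/2; M⁻¹ = [2/5 3/10 0; -4/5 22/5 0; 0 0 1]
M⁻¹ · (211/20, 13/5)ᵀ = (5, 3)ᵀ

p = (5, 3)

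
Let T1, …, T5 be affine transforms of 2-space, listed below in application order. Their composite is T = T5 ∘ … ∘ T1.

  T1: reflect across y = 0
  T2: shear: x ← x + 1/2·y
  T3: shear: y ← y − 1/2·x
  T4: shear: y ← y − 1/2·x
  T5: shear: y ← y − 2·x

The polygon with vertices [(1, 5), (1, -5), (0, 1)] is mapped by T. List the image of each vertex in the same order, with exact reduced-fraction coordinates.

image vertices: (-3/2, -1/2), (7/2, -11/2), (-1/2, 1/2)

T1 reflect across y = 0: (1, 5) → (1, -5); (1, -5) → (1, 5); (0, 1) → (0, -1)
T2 shear: x ← x + 1/2·y: (1, -5) → (-3/2, -5); (1, 5) → (7/2, 5); (0, -1) → (-1/2, -1)
T3 shear: y ← y − 1/2·x: (-3/2, -5) → (-3/2, -17/4); (7/2, 5) → (7/2, 13/4); (-1/2, -1) → (-1/2, -3/4)
T4 shear: y ← y − 1/2·x: (-3/2, -17/4) → (-3/2, -7/2); (7/2, 13/4) → (7/2, 3/2); (-1/2, -3/4) → (-1/2, -1/2)
T5 shear: y ← y − 2·x: (-3/2, -7/2) → (-3/2, -1/2); (7/2, 3/2) → (7/2, -11/2); (-1/2, -1/2) → (-1/2, 1/2)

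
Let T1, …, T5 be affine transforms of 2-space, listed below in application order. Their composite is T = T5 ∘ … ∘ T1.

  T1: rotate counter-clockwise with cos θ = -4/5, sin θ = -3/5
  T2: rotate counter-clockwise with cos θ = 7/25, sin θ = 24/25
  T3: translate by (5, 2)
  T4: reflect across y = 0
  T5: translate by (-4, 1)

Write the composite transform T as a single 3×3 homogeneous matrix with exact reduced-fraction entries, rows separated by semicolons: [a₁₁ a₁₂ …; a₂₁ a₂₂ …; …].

T = [44/125 117/125 1; 117/125 -44/125 -1; 0 0 1]

T1 = [-4/5 3/5 0; -3/5 -4/5 0; 0 0 1]
T2·T1 = [44/125 117/125 0; -117/125 44/125 0; 0 0 1]
T3·…·T1 = [44/125 117/125 5; -117/125 44/125 2; 0 0 1]
T4·…·T1 = [44/125 117/125 5; 117/125 -44/125 -2; 0 0 1]
T5·…·T1 = [44/125 117/125 1; 117/125 -44/125 -1; 0 0 1]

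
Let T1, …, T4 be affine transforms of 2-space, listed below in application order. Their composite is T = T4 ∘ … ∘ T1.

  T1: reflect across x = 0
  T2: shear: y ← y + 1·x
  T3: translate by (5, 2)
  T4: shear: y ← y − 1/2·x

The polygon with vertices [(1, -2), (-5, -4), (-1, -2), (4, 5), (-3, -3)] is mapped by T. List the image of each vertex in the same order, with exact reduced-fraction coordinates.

T1 reflect across x = 0: (1, -2) → (-1, -2); (-5, -4) → (5, -4); (-1, -2) → (1, -2); (4, 5) → (-4, 5); (-3, -3) → (3, -3)
T2 shear: y ← y + 1·x: (-1, -2) → (-1, -3); (5, -4) → (5, 1); (1, -2) → (1, -1); (-4, 5) → (-4, 1); (3, -3) → (3, 0)
T3 translate by (5, 2): (-1, -3) → (4, -1); (5, 1) → (10, 3); (1, -1) → (6, 1); (-4, 1) → (1, 3); (3, 0) → (8, 2)
T4 shear: y ← y − 1/2·x: (4, -1) → (4, -3); (10, 3) → (10, -2); (6, 1) → (6, -2); (1, 3) → (1, 5/2); (8, 2) → (8, -2)

image vertices: (4, -3), (10, -2), (6, -2), (1, 5/2), (8, -2)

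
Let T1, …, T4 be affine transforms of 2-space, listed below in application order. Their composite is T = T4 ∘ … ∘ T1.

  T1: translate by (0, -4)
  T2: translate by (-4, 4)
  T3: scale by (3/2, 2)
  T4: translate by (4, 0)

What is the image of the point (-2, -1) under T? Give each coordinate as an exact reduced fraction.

T1 translate by (0, -4): (-2, -1) → (-2, -5)
T2 translate by (-4, 4): (-2, -5) → (-6, -1)
T3 scale by (3/2, 2): (-6, -1) → (-9, -2)
T4 translate by (4, 0): (-9, -2) → (-5, -2)

T(p) = (-5, -2)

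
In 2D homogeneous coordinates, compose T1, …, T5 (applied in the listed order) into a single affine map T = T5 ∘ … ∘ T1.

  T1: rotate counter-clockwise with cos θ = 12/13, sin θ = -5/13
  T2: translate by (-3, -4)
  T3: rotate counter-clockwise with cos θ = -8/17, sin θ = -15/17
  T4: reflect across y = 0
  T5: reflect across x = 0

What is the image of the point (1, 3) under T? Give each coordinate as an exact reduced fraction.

T(p) = (219/221, -348/221)

T1 rotate counter-clockwise with cos θ = 12/13, sin θ = -5/13: (1, 3) → (27/13, 31/13)
T2 translate by (-3, -4): (27/13, 31/13) → (-12/13, -21/13)
T3 rotate counter-clockwise with cos θ = -8/17, sin θ = -15/17: (-12/13, -21/13) → (-219/221, 348/221)
T4 reflect across y = 0: (-219/221, 348/221) → (-219/221, -348/221)
T5 reflect across x = 0: (-219/221, -348/221) → (219/221, -348/221)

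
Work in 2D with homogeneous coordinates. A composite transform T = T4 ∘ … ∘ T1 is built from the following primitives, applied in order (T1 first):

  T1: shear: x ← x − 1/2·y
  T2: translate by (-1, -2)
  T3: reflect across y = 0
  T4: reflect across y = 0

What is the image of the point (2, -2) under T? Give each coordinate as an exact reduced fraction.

T1 shear: x ← x − 1/2·y: (2, -2) → (3, -2)
T2 translate by (-1, -2): (3, -2) → (2, -4)
T3 reflect across y = 0: (2, -4) → (2, 4)
T4 reflect across y = 0: (2, 4) → (2, -4)

T(p) = (2, -4)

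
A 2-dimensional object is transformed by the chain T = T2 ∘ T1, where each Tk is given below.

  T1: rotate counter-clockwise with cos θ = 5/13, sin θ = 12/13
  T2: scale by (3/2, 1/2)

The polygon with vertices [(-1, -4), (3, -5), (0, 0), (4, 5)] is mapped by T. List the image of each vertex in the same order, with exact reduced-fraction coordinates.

image vertices: (129/26, -16/13), (225/26, 11/26), (0, 0), (-60/13, 73/26)

T1 rotate counter-clockwise with cos θ = 5/13, sin θ = 12/13: (-1, -4) → (43/13, -32/13); (3, -5) → (75/13, 11/13); (0, 0) → (0, 0); (4, 5) → (-40/13, 73/13)
T2 scale by (3/2, 1/2): (43/13, -32/13) → (129/26, -16/13); (75/13, 11/13) → (225/26, 11/26); (0, 0) → (0, 0); (-40/13, 73/13) → (-60/13, 73/26)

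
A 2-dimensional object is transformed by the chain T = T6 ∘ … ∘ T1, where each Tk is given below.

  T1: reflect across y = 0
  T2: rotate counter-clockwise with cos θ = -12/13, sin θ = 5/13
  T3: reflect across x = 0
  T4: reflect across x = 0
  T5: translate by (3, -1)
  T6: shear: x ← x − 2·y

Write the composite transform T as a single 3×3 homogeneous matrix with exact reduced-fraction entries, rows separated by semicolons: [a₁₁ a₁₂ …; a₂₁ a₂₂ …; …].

T = [-22/13 -19/13 5; 5/13 12/13 -1; 0 0 1]

T1 = [1 0 0; 0 -1 0; 0 0 1]
T2·T1 = [-12/13 5/13 0; 5/13 12/13 0; 0 0 1]
T3·…·T1 = [12/13 -5/13 0; 5/13 12/13 0; 0 0 1]
T4·…·T1 = [-12/13 5/13 0; 5/13 12/13 0; 0 0 1]
T5·…·T1 = [-12/13 5/13 3; 5/13 12/13 -1; 0 0 1]
T6·…·T1 = [-22/13 -19/13 5; 5/13 12/13 -1; 0 0 1]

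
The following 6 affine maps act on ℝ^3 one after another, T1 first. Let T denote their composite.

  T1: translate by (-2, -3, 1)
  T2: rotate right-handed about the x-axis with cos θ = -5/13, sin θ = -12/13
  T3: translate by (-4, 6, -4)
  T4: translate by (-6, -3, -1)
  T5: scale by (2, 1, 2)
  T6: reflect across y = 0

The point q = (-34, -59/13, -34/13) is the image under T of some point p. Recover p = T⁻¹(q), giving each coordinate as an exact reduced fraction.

T1 = [1 0 0 -2; 0 1 0 -3; 0 0 1 1; 0 0 0 1]
T2·T1 = [1 0 0 -2; 0 -5/13 12/13 27/13; 0 -12/13 -5/13 31/13; 0 0 0 1]
T3·…·T1 = [1 0 0 -6; 0 -5/13 12/13 105/13; 0 -12/13 -5/13 -21/13; 0 0 0 1]
T4·…·T1 = [1 0 0 -12; 0 -5/13 12/13 66/13; 0 -12/13 -5/13 -34/13; 0 0 0 1]
T5·…·T1 = [2 0 0 -24; 0 -5/13 12/13 66/13; 0 -24/13 -10/13 -68/13; 0 0 0 1]
T6·…·T1 = [2 0 0 -24; 0 5/13 -12/13 -66/13; 0 -24/13 -10/13 -68/13; 0 0 0 1]
det M = -4; M⁻¹ = [1/2 0 0 12; 0 5/13 -6/13 -6/13; 0 -12/13 -5/26 -74/13; 0 0 0 1]
M⁻¹ · (-34, -59/13, -34/13)ᵀ = (-5, -1, -1)ᵀ

p = (-5, -1, -1)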